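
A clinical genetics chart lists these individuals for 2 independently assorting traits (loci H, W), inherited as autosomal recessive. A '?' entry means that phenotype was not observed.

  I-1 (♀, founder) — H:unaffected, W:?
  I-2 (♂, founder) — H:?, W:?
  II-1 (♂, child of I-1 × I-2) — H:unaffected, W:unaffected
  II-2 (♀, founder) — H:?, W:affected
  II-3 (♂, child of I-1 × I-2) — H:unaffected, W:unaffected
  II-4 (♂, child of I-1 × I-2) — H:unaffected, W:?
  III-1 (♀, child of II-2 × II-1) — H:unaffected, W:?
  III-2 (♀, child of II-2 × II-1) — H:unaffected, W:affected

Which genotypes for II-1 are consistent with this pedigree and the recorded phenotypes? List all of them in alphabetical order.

II-1 ∈ {HH Ww, Hh Ww}

H/I-1 un ·: HH|Hh
H/I-2 ? ·: HH|Hh|hh
H/II-1 un I-1×I-2: HH|Hh
H/II-2 ? ·: HH|Hh|hh
H/II-3 un I-1×I-2: HH|Hh
H/II-4 un I-1×I-2: HH|Hh
H/III-1 un II-2×II-1: HH|Hh
H/III-2 un II-2×II-1: HH|Hh
⇒ H over [I-1,I-2,II-1,II-2,II-3,II-4,III-1,III-2]: 204 consistent
W/I-1 ? ·: WW|Ww|ww
W/I-2 ? ·: WW|Ww|ww
W/II-1 un I-1×I-2: Ww
W/II-2 aff ·: ww
W/II-3 un I-1×I-2: WW|Ww
W/II-4 ? I-1×I-2: WW|Ww|ww
W/III-1 ? II-2×II-1: Ww|ww
W/III-2 aff II-2×II-1: ww
⇒ W over [I-1,I-2,II-1,II-2,II-3,II-4,III-1,III-2]: 40 consistent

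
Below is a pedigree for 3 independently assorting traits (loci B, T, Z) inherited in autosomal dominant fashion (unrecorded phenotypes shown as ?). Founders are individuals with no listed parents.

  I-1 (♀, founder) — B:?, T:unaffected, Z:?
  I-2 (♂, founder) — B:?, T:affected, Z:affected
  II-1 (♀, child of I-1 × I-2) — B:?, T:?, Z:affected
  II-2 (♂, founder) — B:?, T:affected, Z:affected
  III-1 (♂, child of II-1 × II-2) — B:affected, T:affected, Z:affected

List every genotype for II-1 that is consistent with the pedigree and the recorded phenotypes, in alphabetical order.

B/I-1 ? ·: bb|Bb|BB
B/I-2 ? ·: bb|Bb|BB
B/II-1 ? I-1×I-2: bb|Bb|BB
B/II-2 ? ·: bb|Bb|BB
B/III-1 aff II-1×II-2: Bb|BB
⇒ B over [I-1,I-2,II-1,II-2,III-1]: 59 consistent
T/I-1 un ·: tt
T/I-2 aff ·: Tt|TT
T/II-1 ? I-1×I-2: tt|Tt
T/II-2 aff ·: Tt|TT
T/III-1 aff II-1×II-2: Tt|TT
⇒ T over [I-1,I-2,II-1,II-2,III-1]: 10 consistent
Z/I-1 ? ·: zz|Zz|ZZ
Z/I-2 aff ·: Zz|ZZ
Z/II-1 aff I-1×I-2: Zz|ZZ
Z/II-2 aff ·: Zz|ZZ
Z/III-1 aff II-1×II-2: Zz|ZZ
⇒ Z over [I-1,I-2,II-1,II-2,III-1]: 32 consistent

II-1 ∈ {BB Tt ZZ, BB Tt Zz, BB tt ZZ, BB tt Zz, Bb Tt ZZ, Bb Tt Zz, Bb tt ZZ, Bb tt Zz, bb Tt ZZ, bb Tt Zz, bb tt ZZ, bb tt Zz}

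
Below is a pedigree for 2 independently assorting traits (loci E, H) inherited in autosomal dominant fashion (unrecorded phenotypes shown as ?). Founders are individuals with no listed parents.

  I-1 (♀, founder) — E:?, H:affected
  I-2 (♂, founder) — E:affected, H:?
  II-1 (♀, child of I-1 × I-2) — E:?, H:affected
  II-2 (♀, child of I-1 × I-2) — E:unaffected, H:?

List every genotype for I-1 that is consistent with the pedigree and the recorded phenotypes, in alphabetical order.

I-1 ∈ {Ee HH, Ee Hh, ee HH, ee Hh}

E/I-1 ? ·: ee|Ee
E/I-2 aff ·: Ee
E/II-1 ? I-1×I-2: ee|Ee|EE
E/II-2 un I-1×I-2: ee
⇒ E over [I-1,I-2,II-1,II-2]: 5 consistent
H/I-1 aff ·: Hh|HH
H/I-2 ? ·: hh|Hh|HH
H/II-1 aff I-1×I-2: Hh|HH
H/II-2 ? I-1×I-2: hh|Hh|HH
⇒ H over [I-1,I-2,II-1,II-2]: 18 consistent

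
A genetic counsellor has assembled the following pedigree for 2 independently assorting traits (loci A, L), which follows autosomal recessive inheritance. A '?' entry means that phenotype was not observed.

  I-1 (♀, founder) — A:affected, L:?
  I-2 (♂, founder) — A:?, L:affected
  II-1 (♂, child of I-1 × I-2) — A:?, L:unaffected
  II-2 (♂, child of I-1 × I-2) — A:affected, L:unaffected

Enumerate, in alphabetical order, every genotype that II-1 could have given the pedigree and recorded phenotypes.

II-1 ∈ {Aa Ll, aa Ll}

A/I-1 aff ·: aa
A/I-2 ? ·: Aa|aa
A/II-1 ? I-1×I-2: Aa|aa
A/II-2 aff I-1×I-2: aa
⇒ A over [I-1,I-2,II-1,II-2]: 3 consistent
L/I-1 ? ·: LL|Ll
L/I-2 aff ·: ll
L/II-1 un I-1×I-2: Ll
L/II-2 un I-1×I-2: Ll
⇒ L over [I-1,I-2,II-1,II-2]: 2 consistent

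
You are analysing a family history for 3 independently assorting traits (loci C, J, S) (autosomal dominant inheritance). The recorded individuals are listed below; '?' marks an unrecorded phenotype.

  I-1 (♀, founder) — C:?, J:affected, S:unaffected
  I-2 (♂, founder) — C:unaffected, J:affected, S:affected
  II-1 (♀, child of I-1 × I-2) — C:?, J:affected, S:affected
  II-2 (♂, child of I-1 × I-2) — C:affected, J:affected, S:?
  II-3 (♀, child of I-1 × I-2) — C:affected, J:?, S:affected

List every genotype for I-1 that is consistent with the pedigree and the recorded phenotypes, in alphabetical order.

C/I-1 ? ·: Cc|CC
C/I-2 un ·: cc
C/II-1 ? I-1×I-2: cc|Cc
C/II-2 aff I-1×I-2: Cc
C/II-3 aff I-1×I-2: Cc
⇒ C over [I-1,I-2,II-1,II-2,II-3]: 3 consistent
J/I-1 aff ·: Jj|JJ
J/I-2 aff ·: Jj|JJ
J/II-1 aff I-1×I-2: Jj|JJ
J/II-2 aff I-1×I-2: Jj|JJ
J/II-3 ? I-1×I-2: jj|Jj|JJ
⇒ J over [I-1,I-2,II-1,II-2,II-3]: 29 consistent
S/I-1 un ·: ss
S/I-2 aff ·: Ss|SS
S/II-1 aff I-1×I-2: Ss
S/II-2 ? I-1×I-2: ss|Ss
S/II-3 aff I-1×I-2: Ss
⇒ S over [I-1,I-2,II-1,II-2,II-3]: 3 consistent

I-1 ∈ {CC JJ ss, CC Jj ss, Cc JJ ss, Cc Jj ss}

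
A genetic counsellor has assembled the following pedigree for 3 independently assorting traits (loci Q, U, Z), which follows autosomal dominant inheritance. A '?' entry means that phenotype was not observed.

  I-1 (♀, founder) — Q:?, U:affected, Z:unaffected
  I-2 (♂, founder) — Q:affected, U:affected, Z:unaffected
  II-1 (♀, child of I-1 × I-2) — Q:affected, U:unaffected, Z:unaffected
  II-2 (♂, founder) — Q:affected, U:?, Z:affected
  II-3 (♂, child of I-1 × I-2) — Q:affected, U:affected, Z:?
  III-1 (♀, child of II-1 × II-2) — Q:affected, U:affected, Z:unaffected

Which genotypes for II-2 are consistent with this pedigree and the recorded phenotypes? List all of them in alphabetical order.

Q/I-1 ? ·: qq|Qq|QQ
Q/I-2 aff ·: Qq|QQ
Q/II-1 aff I-1×I-2: Qq|QQ
Q/II-2 aff ·: Qq|QQ
Q/II-3 aff I-1×I-2: Qq|QQ
Q/III-1 aff II-1×II-2: Qq|QQ
⇒ Q over [I-1,I-2,II-1,II-2,II-3,III-1]: 53 consistent
U/I-1 aff ·: Uu
U/I-2 aff ·: Uu
U/II-1 un I-1×I-2: uu
U/II-2 ? ·: Uu|UU
U/II-3 aff I-1×I-2: Uu|UU
U/III-1 aff II-1×II-2: Uu
⇒ U over [I-1,I-2,II-1,II-2,II-3,III-1]: 4 consistent
Z/I-1 un ·: zz
Z/I-2 un ·: zz
Z/II-1 un I-1×I-2: zz
Z/II-2 aff ·: Zz
Z/II-3 ? I-1×I-2: zz
Z/III-1 un II-1×II-2: zz
⇒ Z over [I-1,I-2,II-1,II-2,II-3,III-1]: 1 consistent

II-2 ∈ {QQ UU Zz, QQ Uu Zz, Qq UU Zz, Qq Uu Zz}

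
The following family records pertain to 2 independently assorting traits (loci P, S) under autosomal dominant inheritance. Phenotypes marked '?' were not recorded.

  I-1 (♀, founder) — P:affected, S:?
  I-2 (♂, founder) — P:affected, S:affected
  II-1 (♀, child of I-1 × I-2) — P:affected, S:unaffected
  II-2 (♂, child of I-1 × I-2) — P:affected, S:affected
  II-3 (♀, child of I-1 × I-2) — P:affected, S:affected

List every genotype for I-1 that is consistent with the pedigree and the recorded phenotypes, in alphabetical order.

I-1 ∈ {PP Ss, PP ss, Pp Ss, Pp ss}

P/I-1 aff ·: Pp|PP
P/I-2 aff ·: Pp|PP
P/II-1 aff I-1×I-2: Pp|PP
P/II-2 aff I-1×I-2: Pp|PP
P/II-3 aff I-1×I-2: Pp|PP
⇒ P over [I-1,I-2,II-1,II-2,II-3]: 25 consistent
S/I-1 ? ·: ss|Ss
S/I-2 aff ·: Ss
S/II-1 un I-1×I-2: ss
S/II-2 aff I-1×I-2: Ss|SS
S/II-3 aff I-1×I-2: Ss|SS
⇒ S over [I-1,I-2,II-1,II-2,II-3]: 5 consistent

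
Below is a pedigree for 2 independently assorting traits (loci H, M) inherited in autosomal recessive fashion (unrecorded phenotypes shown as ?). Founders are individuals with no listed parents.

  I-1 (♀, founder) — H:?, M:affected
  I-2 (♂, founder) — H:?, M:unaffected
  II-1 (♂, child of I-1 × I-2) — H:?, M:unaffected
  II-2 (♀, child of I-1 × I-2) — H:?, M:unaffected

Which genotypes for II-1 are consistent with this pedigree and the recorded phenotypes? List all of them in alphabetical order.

H/I-1 ? ·: HH|Hh|hh
H/I-2 ? ·: HH|Hh|hh
H/II-1 ? I-1×I-2: HH|Hh|hh
H/II-2 ? I-1×I-2: HH|Hh|hh
⇒ H over [I-1,I-2,II-1,II-2]: 29 consistent
M/I-1 aff ·: mm
M/I-2 un ·: MM|Mm
M/II-1 un I-1×I-2: Mm
M/II-2 un I-1×I-2: Mm
⇒ M over [I-1,I-2,II-1,II-2]: 2 consistent

II-1 ∈ {HH Mm, Hh Mm, hh Mm}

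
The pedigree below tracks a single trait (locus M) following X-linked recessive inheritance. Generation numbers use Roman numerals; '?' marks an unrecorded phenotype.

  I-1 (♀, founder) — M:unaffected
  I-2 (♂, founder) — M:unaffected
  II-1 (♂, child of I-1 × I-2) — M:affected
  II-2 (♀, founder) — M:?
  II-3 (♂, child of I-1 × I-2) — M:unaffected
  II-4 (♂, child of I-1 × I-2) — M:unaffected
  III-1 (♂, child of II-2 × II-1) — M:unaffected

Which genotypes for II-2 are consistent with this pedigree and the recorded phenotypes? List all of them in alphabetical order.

II-2 ∈ {X^MX^M, X^MX^m}

M/I-1 un ·: X^MX^m
M/I-2 un ·: X^MY
M/II-1 aff I-1×I-2: X^mY
M/II-2 ? ·: X^MX^M|X^MX^m
M/II-3 un I-1×I-2: X^MY
M/II-4 un I-1×I-2: X^MY
M/III-1 un II-2×II-1: X^MY
⇒ M over [I-1,I-2,II-1,II-2,II-3,II-4,III-1]: 2 consistent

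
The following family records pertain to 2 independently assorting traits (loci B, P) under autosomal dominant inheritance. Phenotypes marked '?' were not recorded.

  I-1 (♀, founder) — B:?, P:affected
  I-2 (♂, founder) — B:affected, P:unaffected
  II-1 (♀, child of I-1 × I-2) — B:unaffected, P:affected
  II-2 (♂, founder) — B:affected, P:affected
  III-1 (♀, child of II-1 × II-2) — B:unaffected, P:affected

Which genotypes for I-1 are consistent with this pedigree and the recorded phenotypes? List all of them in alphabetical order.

B/I-1 ? ·: bb|Bb
B/I-2 aff ·: Bb
B/II-1 un I-1×I-2: bb
B/II-2 aff ·: Bb
B/III-1 un II-1×II-2: bb
⇒ B over [I-1,I-2,II-1,II-2,III-1]: 2 consistent
P/I-1 aff ·: Pp|PP
P/I-2 un ·: pp
P/II-1 aff I-1×I-2: Pp
P/II-2 aff ·: Pp|PP
P/III-1 aff II-1×II-2: Pp|PP
⇒ P over [I-1,I-2,II-1,II-2,III-1]: 8 consistent

I-1 ∈ {Bb PP, Bb Pp, bb PP, bb Pp}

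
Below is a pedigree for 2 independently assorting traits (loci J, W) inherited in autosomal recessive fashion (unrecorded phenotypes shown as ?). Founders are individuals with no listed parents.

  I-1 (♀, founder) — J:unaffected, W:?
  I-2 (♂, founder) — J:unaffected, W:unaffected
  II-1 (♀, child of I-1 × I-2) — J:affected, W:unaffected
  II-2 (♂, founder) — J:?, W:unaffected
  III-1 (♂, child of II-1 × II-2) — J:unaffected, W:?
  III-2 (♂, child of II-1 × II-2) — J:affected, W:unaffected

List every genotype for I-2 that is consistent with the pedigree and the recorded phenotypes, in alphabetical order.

I-2 ∈ {Jj WW, Jj Ww}

J/I-1 un ·: Jj
J/I-2 un ·: Jj
J/II-1 aff I-1×I-2: jj
J/II-2 ? ·: Jj
J/III-1 un II-1×II-2: Jj
J/III-2 aff II-1×II-2: jj
⇒ J over [I-1,I-2,II-1,II-2,III-1,III-2]: 1 consistent
W/I-1 ? ·: WW|Ww|ww
W/I-2 un ·: WW|Ww
W/II-1 un I-1×I-2: WW|Ww
W/II-2 un ·: WW|Ww
W/III-1 ? II-1×II-2: WW|Ww|ww
W/III-2 un II-1×II-2: WW|Ww
⇒ W over [I-1,I-2,II-1,II-2,III-1,III-2]: 70 consistent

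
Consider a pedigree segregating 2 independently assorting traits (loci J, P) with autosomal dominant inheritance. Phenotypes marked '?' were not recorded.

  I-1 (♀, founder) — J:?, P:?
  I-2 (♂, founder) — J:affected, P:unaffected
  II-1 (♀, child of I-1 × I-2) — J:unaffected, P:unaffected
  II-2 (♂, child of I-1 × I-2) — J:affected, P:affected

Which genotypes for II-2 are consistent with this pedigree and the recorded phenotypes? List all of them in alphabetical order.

II-2 ∈ {JJ Pp, Jj Pp}

J/I-1 ? ·: jj|Jj
J/I-2 aff ·: Jj
J/II-1 un I-1×I-2: jj
J/II-2 aff I-1×I-2: Jj|JJ
⇒ J over [I-1,I-2,II-1,II-2]: 3 consistent
P/I-1 ? ·: Pp
P/I-2 un ·: pp
P/II-1 un I-1×I-2: pp
P/II-2 aff I-1×I-2: Pp
⇒ P over [I-1,I-2,II-1,II-2]: 1 consistent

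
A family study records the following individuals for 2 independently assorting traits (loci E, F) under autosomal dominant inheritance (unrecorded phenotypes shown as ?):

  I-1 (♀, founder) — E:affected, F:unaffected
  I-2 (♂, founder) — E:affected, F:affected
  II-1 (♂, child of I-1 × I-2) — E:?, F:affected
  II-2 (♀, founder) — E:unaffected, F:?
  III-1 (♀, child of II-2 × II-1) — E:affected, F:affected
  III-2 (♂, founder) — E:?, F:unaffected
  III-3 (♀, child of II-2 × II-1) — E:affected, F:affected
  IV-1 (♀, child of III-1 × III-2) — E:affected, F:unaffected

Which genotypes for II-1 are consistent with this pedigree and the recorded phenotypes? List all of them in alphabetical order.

E/I-1 aff ·: Ee|EE
E/I-2 aff ·: Ee|EE
E/II-1 ? I-1×I-2: Ee|EE
E/II-2 un ·: ee
E/III-1 aff II-2×II-1: Ee
E/III-2 ? ·: ee|Ee|EE
E/III-3 aff II-2×II-1: Ee
E/IV-1 aff III-1×III-2: Ee|EE
⇒ E over [I-1,I-2,II-1,II-2,III-1,III-2,III-3,IV-1]: 35 consistent
F/I-1 un ·: ff
F/I-2 aff ·: Ff|FF
F/II-1 aff I-1×I-2: Ff
F/II-2 ? ·: ff|Ff|FF
F/III-1 aff II-2×II-1: Ff
F/III-2 un ·: ff
F/III-3 aff II-2×II-1: Ff|FF
F/IV-1 un III-1×III-2: ff
⇒ F over [I-1,I-2,II-1,II-2,III-1,III-2,III-3,IV-1]: 10 consistent

II-1 ∈ {EE Ff, Ee Ff}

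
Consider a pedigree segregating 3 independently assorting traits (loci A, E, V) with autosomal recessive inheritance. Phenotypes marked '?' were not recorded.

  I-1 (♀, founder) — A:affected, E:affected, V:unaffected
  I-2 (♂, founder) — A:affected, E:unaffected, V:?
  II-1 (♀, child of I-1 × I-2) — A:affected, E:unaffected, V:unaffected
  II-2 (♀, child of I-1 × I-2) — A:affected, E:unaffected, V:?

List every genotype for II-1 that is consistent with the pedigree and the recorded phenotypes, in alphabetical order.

A/I-1 aff ·: aa
A/I-2 aff ·: aa
A/II-1 aff I-1×I-2: aa
A/II-2 aff I-1×I-2: aa
⇒ A over [I-1,I-2,II-1,II-2]: 1 consistent
E/I-1 aff ·: ee
E/I-2 un ·: EE|Ee
E/II-1 un I-1×I-2: Ee
E/II-2 un I-1×I-2: Ee
⇒ E over [I-1,I-2,II-1,II-2]: 2 consistent
V/I-1 un ·: VV|Vv
V/I-2 ? ·: VV|Vv|vv
V/II-1 un I-1×I-2: VV|Vv
V/II-2 ? I-1×I-2: VV|Vv|vv
⇒ V over [I-1,I-2,II-1,II-2]: 18 consistent

II-1 ∈ {aa Ee VV, aa Ee Vv}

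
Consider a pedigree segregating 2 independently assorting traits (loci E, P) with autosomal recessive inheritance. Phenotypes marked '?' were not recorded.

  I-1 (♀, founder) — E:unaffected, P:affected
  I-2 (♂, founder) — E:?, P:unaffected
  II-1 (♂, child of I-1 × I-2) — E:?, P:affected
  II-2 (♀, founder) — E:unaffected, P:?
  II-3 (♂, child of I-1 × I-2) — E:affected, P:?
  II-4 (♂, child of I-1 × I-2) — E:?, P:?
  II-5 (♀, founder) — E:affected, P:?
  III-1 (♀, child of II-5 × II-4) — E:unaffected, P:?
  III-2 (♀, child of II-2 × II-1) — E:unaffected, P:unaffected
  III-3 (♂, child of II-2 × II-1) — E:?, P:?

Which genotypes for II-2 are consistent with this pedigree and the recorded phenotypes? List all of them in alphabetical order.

II-2 ∈ {EE PP, EE Pp, Ee PP, Ee Pp}

E/I-1 un ·: Ee
E/I-2 ? ·: Ee|ee
E/II-1 ? I-1×I-2: EE|Ee|ee
E/II-2 un ·: EE|Ee
E/II-3 aff I-1×I-2: ee
E/II-4 ? I-1×I-2: EE|Ee
E/II-5 aff ·: ee
E/III-1 un II-5×II-4: Ee
E/III-2 un II-2×II-1: EE|Ee
E/III-3 ? II-2×II-1: EE|Ee|ee
⇒ E over [I-1,I-2,II-1,II-2,II-3,II-4,II-5,III-1,III-2,III-3]: 49 consistent
P/I-1 aff ·: pp
P/I-2 un ·: Pp
P/II-1 aff I-1×I-2: pp
P/II-2 ? ·: PP|Pp
P/II-3 ? I-1×I-2: Pp|pp
P/II-4 ? I-1×I-2: Pp|pp
P/II-5 ? ·: PP|Pp|pp
P/III-1 ? II-5×II-4: PP|Pp|pp
P/III-2 un II-2×II-1: Pp
P/III-3 ? II-2×II-1: Pp|pp
⇒ P over [I-1,I-2,II-1,II-2,II-3,II-4,II-5,III-1,III-2,III-3]: 66 consistent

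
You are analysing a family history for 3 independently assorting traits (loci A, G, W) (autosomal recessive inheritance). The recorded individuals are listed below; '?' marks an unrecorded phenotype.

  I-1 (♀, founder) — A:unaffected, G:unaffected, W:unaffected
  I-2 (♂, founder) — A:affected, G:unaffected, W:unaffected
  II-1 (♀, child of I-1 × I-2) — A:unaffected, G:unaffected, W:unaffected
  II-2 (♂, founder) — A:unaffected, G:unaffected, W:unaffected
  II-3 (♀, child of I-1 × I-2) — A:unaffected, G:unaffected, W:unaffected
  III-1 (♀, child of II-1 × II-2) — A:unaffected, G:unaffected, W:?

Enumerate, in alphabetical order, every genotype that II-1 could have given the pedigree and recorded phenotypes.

A/I-1 un ·: AA|Aa
A/I-2 aff ·: aa
A/II-1 un I-1×I-2: Aa
A/II-2 un ·: AA|Aa
A/II-3 un I-1×I-2: Aa
A/III-1 un II-1×II-2: AA|Aa
⇒ A over [I-1,I-2,II-1,II-2,II-3,III-1]: 8 consistent
G/I-1 un ·: GG|Gg
G/I-2 un ·: GG|Gg
G/II-1 un I-1×I-2: GG|Gg
G/II-2 un ·: GG|Gg
G/II-3 un I-1×I-2: GG|Gg
G/III-1 un II-1×II-2: GG|Gg
⇒ G over [I-1,I-2,II-1,II-2,II-3,III-1]: 45 consistent
W/I-1 un ·: WW|Ww
W/I-2 un ·: WW|Ww
W/II-1 un I-1×I-2: WW|Ww
W/II-2 un ·: WW|Ww
W/II-3 un I-1×I-2: WW|Ww
W/III-1 ? II-1×II-2: WW|Ww|ww
⇒ W over [I-1,I-2,II-1,II-2,II-3,III-1]: 51 consistent

II-1 ∈ {Aa GG WW, Aa GG Ww, Aa Gg WW, Aa Gg Ww}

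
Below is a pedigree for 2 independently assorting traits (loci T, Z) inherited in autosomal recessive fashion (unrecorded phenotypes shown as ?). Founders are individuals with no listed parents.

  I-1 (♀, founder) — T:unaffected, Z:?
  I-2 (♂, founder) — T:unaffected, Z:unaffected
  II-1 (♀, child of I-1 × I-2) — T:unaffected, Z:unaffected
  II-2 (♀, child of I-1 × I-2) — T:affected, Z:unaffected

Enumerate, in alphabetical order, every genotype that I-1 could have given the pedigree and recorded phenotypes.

T/I-1 un ·: Tt
T/I-2 un ·: Tt
T/II-1 un I-1×I-2: TT|Tt
T/II-2 aff I-1×I-2: tt
⇒ T over [I-1,I-2,II-1,II-2]: 2 consistent
Z/I-1 ? ·: ZZ|Zz|zz
Z/I-2 un ·: ZZ|Zz
Z/II-1 un I-1×I-2: ZZ|Zz
Z/II-2 un I-1×I-2: ZZ|Zz
⇒ Z over [I-1,I-2,II-1,II-2]: 15 consistent

I-1 ∈ {Tt ZZ, Tt Zz, Tt zz}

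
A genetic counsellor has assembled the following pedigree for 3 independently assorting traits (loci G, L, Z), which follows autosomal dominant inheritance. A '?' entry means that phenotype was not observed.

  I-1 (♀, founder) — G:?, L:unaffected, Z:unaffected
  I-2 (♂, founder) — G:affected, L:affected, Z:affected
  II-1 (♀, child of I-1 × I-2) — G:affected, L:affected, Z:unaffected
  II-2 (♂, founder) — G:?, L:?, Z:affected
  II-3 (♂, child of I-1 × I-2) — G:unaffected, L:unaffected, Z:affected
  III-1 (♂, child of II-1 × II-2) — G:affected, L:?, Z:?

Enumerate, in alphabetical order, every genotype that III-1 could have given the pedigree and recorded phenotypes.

III-1 ∈ {GG LL Zz, GG LL zz, GG Ll Zz, GG Ll zz, GG ll Zz, GG ll zz, Gg LL Zz, Gg LL zz, Gg Ll Zz, Gg Ll zz, Gg ll Zz, Gg ll zz}

G/I-1 ? ·: gg|Gg
G/I-2 aff ·: Gg
G/II-1 aff I-1×I-2: Gg|GG
G/II-2 ? ·: gg|Gg|GG
G/II-3 un I-1×I-2: gg
G/III-1 aff II-1×II-2: Gg|GG
⇒ G over [I-1,I-2,II-1,II-2,II-3,III-1]: 14 consistent
L/I-1 un ·: ll
L/I-2 aff ·: Ll
L/II-1 aff I-1×I-2: Ll
L/II-2 ? ·: ll|Ll|LL
L/II-3 un I-1×I-2: ll
L/III-1 ? II-1×II-2: ll|Ll|LL
⇒ L over [I-1,I-2,II-1,II-2,II-3,III-1]: 7 consistent
Z/I-1 un ·: zz
Z/I-2 aff ·: Zz
Z/II-1 un I-1×I-2: zz
Z/II-2 aff ·: Zz|ZZ
Z/II-3 aff I-1×I-2: Zz
Z/III-1 ? II-1×II-2: zz|Zz
⇒ Z over [I-1,I-2,II-1,II-2,II-3,III-1]: 3 consistent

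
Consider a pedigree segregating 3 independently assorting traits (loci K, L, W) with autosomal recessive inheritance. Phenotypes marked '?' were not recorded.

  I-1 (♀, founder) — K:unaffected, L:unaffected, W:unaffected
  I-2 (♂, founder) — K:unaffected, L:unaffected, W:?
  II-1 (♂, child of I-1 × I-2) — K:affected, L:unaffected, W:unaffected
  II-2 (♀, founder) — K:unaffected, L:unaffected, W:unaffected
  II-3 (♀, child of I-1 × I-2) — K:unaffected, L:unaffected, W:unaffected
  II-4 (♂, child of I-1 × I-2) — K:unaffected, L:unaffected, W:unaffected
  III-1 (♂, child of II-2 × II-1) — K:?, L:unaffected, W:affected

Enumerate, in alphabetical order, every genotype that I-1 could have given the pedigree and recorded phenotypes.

I-1 ∈ {Kk LL WW, Kk LL Ww, Kk Ll WW, Kk Ll Ww}

K/I-1 un ·: Kk
K/I-2 un ·: Kk
K/II-1 aff I-1×I-2: kk
K/II-2 un ·: KK|Kk
K/II-3 un I-1×I-2: KK|Kk
K/II-4 un I-1×I-2: KK|Kk
K/III-1 ? II-2×II-1: Kk|kk
⇒ K over [I-1,I-2,II-1,II-2,II-3,II-4,III-1]: 12 consistent
L/I-1 un ·: LL|Ll
L/I-2 un ·: LL|Ll
L/II-1 un I-1×I-2: LL|Ll
L/II-2 un ·: LL|Ll
L/II-3 un I-1×I-2: LL|Ll
L/II-4 un I-1×I-2: LL|Ll
L/III-1 un II-2×II-1: LL|Ll
⇒ L over [I-1,I-2,II-1,II-2,II-3,II-4,III-1]: 87 consistent
W/I-1 un ·: WW|Ww
W/I-2 ? ·: WW|Ww|ww
W/II-1 un I-1×I-2: Ww
W/II-2 un ·: Ww
W/II-3 un I-1×I-2: WW|Ww
W/II-4 un I-1×I-2: WW|Ww
W/III-1 aff II-2×II-1: ww
⇒ W over [I-1,I-2,II-1,II-2,II-3,II-4,III-1]: 14 consistent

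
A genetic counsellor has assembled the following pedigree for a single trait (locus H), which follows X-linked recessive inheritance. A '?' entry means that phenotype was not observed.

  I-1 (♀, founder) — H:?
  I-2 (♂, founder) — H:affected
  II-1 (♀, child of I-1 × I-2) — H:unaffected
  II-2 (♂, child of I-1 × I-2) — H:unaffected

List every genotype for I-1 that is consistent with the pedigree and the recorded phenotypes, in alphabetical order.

I-1 ∈ {X^HX^H, X^HX^h}

H/I-1 ? ·: X^HX^H|X^HX^h
H/I-2 aff ·: X^hY
H/II-1 un I-1×I-2: X^HX^h
H/II-2 un I-1×I-2: X^HY
⇒ H over [I-1,I-2,II-1,II-2]: 2 consistent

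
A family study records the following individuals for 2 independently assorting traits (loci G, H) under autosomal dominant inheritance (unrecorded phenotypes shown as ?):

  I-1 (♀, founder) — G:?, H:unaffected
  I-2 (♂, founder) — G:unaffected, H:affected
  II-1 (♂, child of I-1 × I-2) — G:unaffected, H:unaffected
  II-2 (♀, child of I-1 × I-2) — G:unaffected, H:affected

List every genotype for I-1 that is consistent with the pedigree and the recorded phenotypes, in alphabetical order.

G/I-1 ? ·: gg|Gg
G/I-2 un ·: gg
G/II-1 un I-1×I-2: gg
G/II-2 un I-1×I-2: gg
⇒ G over [I-1,I-2,II-1,II-2]: 2 consistent
H/I-1 un ·: hh
H/I-2 aff ·: Hh
H/II-1 un I-1×I-2: hh
H/II-2 aff I-1×I-2: Hh
⇒ H over [I-1,I-2,II-1,II-2]: 1 consistent

I-1 ∈ {Gg hh, gg hh}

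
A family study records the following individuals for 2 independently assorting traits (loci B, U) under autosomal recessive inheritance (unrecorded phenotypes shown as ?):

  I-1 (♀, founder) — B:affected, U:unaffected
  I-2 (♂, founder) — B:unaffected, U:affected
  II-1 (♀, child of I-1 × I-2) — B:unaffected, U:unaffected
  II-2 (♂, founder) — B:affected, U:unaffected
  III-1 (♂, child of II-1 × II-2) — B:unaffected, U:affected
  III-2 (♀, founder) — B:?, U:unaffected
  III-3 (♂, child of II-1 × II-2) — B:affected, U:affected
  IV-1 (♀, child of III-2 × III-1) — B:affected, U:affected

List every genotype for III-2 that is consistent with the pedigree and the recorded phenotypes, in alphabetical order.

B/I-1 aff ·: bb
B/I-2 un ·: BB|Bb
B/II-1 un I-1×I-2: Bb
B/II-2 aff ·: bb
B/III-1 un II-1×II-2: Bb
B/III-2 ? ·: Bb|bb
B/III-3 aff II-1×II-2: bb
B/IV-1 aff III-2×III-1: bb
⇒ B over [I-1,I-2,II-1,II-2,III-1,III-2,III-3,IV-1]: 4 consistent
U/I-1 un ·: UU|Uu
U/I-2 aff ·: uu
U/II-1 un I-1×I-2: Uu
U/II-2 un ·: Uu
U/III-1 aff II-1×II-2: uu
U/III-2 un ·: Uu
U/III-3 aff II-1×II-2: uu
U/IV-1 aff III-2×III-1: uu
⇒ U over [I-1,I-2,II-1,II-2,III-1,III-2,III-3,IV-1]: 2 consistent

III-2 ∈ {Bb Uu, bb Uu}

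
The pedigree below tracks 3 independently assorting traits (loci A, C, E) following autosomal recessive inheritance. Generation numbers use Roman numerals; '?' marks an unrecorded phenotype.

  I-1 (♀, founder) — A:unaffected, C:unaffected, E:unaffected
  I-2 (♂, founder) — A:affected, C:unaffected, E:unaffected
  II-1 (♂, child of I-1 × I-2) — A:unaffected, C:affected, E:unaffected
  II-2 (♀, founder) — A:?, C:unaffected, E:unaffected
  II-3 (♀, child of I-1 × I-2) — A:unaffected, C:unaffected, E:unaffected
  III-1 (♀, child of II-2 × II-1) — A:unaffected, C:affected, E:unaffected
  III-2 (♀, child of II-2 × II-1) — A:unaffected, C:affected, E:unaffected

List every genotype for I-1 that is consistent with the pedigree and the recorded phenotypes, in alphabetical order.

I-1 ∈ {AA Cc EE, AA Cc Ee, Aa Cc EE, Aa Cc Ee}

A/I-1 un ·: AA|Aa
A/I-2 aff ·: aa
A/II-1 un I-1×I-2: Aa
A/II-2 ? ·: AA|Aa|aa
A/II-3 un I-1×I-2: Aa
A/III-1 un II-2×II-1: AA|Aa
A/III-2 un II-2×II-1: AA|Aa
⇒ A over [I-1,I-2,II-1,II-2,II-3,III-1,III-2]: 18 consistent
C/I-1 un ·: Cc
C/I-2 un ·: Cc
C/II-1 aff I-1×I-2: cc
C/II-2 un ·: Cc
C/II-3 un I-1×I-2: CC|Cc
C/III-1 aff II-2×II-1: cc
C/III-2 aff II-2×II-1: cc
⇒ C over [I-1,I-2,II-1,II-2,II-3,III-1,III-2]: 2 consistent
E/I-1 un ·: EE|Ee
E/I-2 un ·: EE|Ee
E/II-1 un I-1×I-2: EE|Ee
E/II-2 un ·: EE|Ee
E/II-3 un I-1×I-2: EE|Ee
E/III-1 un II-2×II-1: EE|Ee
E/III-2 un II-2×II-1: EE|Ee
⇒ E over [I-1,I-2,II-1,II-2,II-3,III-1,III-2]: 83 consistent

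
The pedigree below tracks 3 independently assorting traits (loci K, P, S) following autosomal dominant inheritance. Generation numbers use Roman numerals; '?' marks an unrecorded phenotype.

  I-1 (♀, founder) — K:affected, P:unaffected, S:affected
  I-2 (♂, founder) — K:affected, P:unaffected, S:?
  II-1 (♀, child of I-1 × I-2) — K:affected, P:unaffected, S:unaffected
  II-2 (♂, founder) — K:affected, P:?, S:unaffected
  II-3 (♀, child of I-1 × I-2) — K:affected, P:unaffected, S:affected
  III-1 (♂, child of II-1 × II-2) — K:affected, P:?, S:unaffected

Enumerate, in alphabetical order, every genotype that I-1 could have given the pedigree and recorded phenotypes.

I-1 ∈ {KK pp Ss, Kk pp Ss}

K/I-1 aff ·: Kk|KK
K/I-2 aff ·: Kk|KK
K/II-1 aff I-1×I-2: Kk|KK
K/II-2 aff ·: Kk|KK
K/II-3 aff I-1×I-2: Kk|KK
K/III-1 aff II-1×II-2: Kk|KK
⇒ K over [I-1,I-2,II-1,II-2,II-3,III-1]: 45 consistent
P/I-1 un ·: pp
P/I-2 un ·: pp
P/II-1 un I-1×I-2: pp
P/II-2 ? ·: pp|Pp|PP
P/II-3 un I-1×I-2: pp
P/III-1 ? II-1×II-2: pp|Pp
⇒ P over [I-1,I-2,II-1,II-2,II-3,III-1]: 4 consistent
S/I-1 aff ·: Ss
S/I-2 ? ·: ss|Ss
S/II-1 un I-1×I-2: ss
S/II-2 un ·: ss
S/II-3 aff I-1×I-2: Ss|SS
S/III-1 un II-1×II-2: ss
⇒ S over [I-1,I-2,II-1,II-2,II-3,III-1]: 3 consistent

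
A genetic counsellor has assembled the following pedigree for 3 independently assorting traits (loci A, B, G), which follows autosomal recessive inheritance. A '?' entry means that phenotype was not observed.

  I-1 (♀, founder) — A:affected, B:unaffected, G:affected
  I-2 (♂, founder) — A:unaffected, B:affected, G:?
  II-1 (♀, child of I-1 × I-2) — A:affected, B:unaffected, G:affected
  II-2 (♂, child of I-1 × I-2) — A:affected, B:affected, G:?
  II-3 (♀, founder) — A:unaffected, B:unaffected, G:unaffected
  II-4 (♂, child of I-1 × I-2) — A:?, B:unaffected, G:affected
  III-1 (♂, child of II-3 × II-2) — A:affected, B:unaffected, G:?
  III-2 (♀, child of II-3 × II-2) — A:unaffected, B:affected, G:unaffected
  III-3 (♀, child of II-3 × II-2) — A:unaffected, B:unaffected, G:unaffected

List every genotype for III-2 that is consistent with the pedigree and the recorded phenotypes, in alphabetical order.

A/I-1 aff ·: aa
A/I-2 un ·: Aa
A/II-1 aff I-1×I-2: aa
A/II-2 aff I-1×I-2: aa
A/II-3 un ·: Aa
A/II-4 ? I-1×I-2: Aa|aa
A/III-1 aff II-3×II-2: aa
A/III-2 un II-3×II-2: Aa
A/III-3 un II-3×II-2: Aa
⇒ A over [I-1,I-2,II-1,II-2,II-3,II-4,III-1,III-2,III-3]: 2 consistent
B/I-1 un ·: Bb
B/I-2 aff ·: bb
B/II-1 un I-1×I-2: Bb
B/II-2 aff I-1×I-2: bb
B/II-3 un ·: Bb
B/II-4 un I-1×I-2: Bb
B/III-1 un II-3×II-2: Bb
B/III-2 aff II-3×II-2: bb
B/III-3 un II-3×II-2: Bb
⇒ B over [I-1,I-2,II-1,II-2,II-3,II-4,III-1,III-2,III-3]: 1 consistent
G/I-1 aff ·: gg
G/I-2 ? ·: Gg|gg
G/II-1 aff I-1×I-2: gg
G/II-2 ? I-1×I-2: Gg|gg
G/II-3 un ·: GG|Gg
G/II-4 aff I-1×I-2: gg
G/III-1 ? II-3×II-2: GG|Gg|gg
G/III-2 un II-3×II-2: GG|Gg
G/III-3 un II-3×II-2: GG|Gg
⇒ G over [I-1,I-2,II-1,II-2,II-3,II-4,III-1,III-2,III-3]: 26 consistent

III-2 ∈ {Aa bb GG, Aa bb Gg}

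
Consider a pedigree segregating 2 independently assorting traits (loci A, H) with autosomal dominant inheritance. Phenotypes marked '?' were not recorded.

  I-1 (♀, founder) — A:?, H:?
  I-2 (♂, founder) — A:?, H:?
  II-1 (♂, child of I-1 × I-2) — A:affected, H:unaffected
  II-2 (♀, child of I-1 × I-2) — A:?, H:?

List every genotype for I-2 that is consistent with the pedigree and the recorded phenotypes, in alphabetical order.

A/I-1 ? ·: aa|Aa|AA
A/I-2 ? ·: aa|Aa|AA
A/II-1 aff I-1×I-2: Aa|AA
A/II-2 ? I-1×I-2: aa|Aa|AA
⇒ A over [I-1,I-2,II-1,II-2]: 21 consistent
H/I-1 ? ·: hh|Hh
H/I-2 ? ·: hh|Hh
H/II-1 un I-1×I-2: hh
H/II-2 ? I-1×I-2: hh|Hh|HH
⇒ H over [I-1,I-2,II-1,II-2]: 8 consistent

I-2 ∈ {AA Hh, AA hh, Aa Hh, Aa hh, aa Hh, aa hh}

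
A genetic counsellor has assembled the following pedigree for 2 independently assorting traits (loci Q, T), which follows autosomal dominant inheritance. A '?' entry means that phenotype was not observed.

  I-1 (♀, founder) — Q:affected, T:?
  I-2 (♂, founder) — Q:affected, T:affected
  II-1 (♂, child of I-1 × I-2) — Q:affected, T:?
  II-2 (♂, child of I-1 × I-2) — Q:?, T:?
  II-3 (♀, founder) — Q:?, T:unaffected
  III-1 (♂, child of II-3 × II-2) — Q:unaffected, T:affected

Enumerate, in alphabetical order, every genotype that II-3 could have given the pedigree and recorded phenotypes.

II-3 ∈ {Qq tt, qq tt}

Q/I-1 aff ·: Qq|QQ
Q/I-2 aff ·: Qq|QQ
Q/II-1 aff I-1×I-2: Qq|QQ
Q/II-2 ? I-1×I-2: qq|Qq
Q/II-3 ? ·: qq|Qq
Q/III-1 un II-3×II-2: qq
⇒ Q over [I-1,I-2,II-1,II-2,II-3,III-1]: 16 consistent
T/I-1 ? ·: tt|Tt|TT
T/I-2 aff ·: Tt|TT
T/II-1 ? I-1×I-2: tt|Tt|TT
T/II-2 ? I-1×I-2: Tt|TT
T/II-3 un ·: tt
T/III-1 aff II-3×II-2: Tt
⇒ T over [I-1,I-2,II-1,II-2,II-3,III-1]: 18 consistent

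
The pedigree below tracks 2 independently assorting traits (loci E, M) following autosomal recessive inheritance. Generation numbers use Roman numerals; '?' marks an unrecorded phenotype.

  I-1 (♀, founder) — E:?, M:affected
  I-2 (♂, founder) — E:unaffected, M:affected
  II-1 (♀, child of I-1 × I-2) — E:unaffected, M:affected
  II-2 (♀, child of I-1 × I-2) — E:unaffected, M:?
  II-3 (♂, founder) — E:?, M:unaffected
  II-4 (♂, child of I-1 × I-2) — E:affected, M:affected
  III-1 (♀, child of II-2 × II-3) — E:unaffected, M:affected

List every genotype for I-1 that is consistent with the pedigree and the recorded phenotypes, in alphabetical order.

I-1 ∈ {Ee mm, ee mm}

E/I-1 ? ·: Ee|ee
E/I-2 un ·: Ee
E/II-1 un I-1×I-2: EE|Ee
E/II-2 un I-1×I-2: EE|Ee
E/II-3 ? ·: EE|Ee|ee
E/II-4 aff I-1×I-2: ee
E/III-1 un II-2×II-3: EE|Ee
⇒ E over [I-1,I-2,II-1,II-2,II-3,II-4,III-1]: 23 consistent
M/I-1 aff ·: mm
M/I-2 aff ·: mm
M/II-1 aff I-1×I-2: mm
M/II-2 ? I-1×I-2: mm
M/II-3 un ·: Mm
M/II-4 aff I-1×I-2: mm
M/III-1 aff II-2×II-3: mm
⇒ M over [I-1,I-2,II-1,II-2,II-3,II-4,III-1]: 1 consistent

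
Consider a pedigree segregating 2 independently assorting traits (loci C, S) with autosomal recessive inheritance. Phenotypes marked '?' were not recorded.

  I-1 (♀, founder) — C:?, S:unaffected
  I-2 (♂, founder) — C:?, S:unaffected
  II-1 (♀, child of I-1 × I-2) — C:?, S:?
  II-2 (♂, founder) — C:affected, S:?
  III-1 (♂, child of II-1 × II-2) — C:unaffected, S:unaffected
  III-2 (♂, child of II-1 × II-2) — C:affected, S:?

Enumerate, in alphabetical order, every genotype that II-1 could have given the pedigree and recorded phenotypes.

II-1 ∈ {Cc SS, Cc Ss, Cc ss}

C/I-1 ? ·: CC|Cc|cc
C/I-2 ? ·: CC|Cc|cc
C/II-1 ? I-1×I-2: Cc
C/II-2 aff ·: cc
C/III-1 un II-1×II-2: Cc
C/III-2 aff II-1×II-2: cc
⇒ C over [I-1,I-2,II-1,II-2,III-1,III-2]: 7 consistent
S/I-1 un ·: SS|Ss
S/I-2 un ·: SS|Ss
S/II-1 ? I-1×I-2: SS|Ss|ss
S/II-2 ? ·: SS|Ss|ss
S/III-1 un II-1×II-2: SS|Ss
S/III-2 ? II-1×II-2: SS|Ss|ss
⇒ S over [I-1,I-2,II-1,II-2,III-1,III-2]: 63 consistent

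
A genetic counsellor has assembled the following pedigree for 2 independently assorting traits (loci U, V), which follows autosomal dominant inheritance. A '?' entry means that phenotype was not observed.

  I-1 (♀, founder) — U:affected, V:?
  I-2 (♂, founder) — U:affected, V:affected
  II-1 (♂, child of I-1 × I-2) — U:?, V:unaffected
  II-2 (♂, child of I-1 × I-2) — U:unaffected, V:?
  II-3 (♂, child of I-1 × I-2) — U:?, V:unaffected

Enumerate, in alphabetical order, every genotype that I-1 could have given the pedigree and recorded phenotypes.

U/I-1 aff ·: Uu
U/I-2 aff ·: Uu
U/II-1 ? I-1×I-2: uu|Uu|UU
U/II-2 un I-1×I-2: uu
U/II-3 ? I-1×I-2: uu|Uu|UU
⇒ U over [I-1,I-2,II-1,II-2,II-3]: 9 consistent
V/I-1 ? ·: vv|Vv
V/I-2 aff ·: Vv
V/II-1 un I-1×I-2: vv
V/II-2 ? I-1×I-2: vv|Vv|VV
V/II-3 un I-1×I-2: vv
⇒ V over [I-1,I-2,II-1,II-2,II-3]: 5 consistent

I-1 ∈ {Uu Vv, Uu vv}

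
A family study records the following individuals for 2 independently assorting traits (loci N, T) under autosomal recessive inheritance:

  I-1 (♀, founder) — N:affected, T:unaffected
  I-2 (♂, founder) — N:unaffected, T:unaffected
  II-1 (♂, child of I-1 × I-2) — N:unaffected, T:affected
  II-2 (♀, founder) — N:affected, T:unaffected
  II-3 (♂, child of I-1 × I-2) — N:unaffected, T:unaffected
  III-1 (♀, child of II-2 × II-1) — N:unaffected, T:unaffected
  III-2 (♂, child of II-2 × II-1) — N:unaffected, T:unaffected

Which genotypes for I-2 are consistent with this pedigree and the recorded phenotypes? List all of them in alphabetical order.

I-2 ∈ {NN Tt, Nn Tt}

N/I-1 aff ·: nn
N/I-2 un ·: NN|Nn
N/II-1 un I-1×I-2: Nn
N/II-2 aff ·: nn
N/II-3 un I-1×I-2: Nn
N/III-1 un II-2×II-1: Nn
N/III-2 un II-2×II-1: Nn
⇒ N over [I-1,I-2,II-1,II-2,II-3,III-1,III-2]: 2 consistent
T/I-1 un ·: Tt
T/I-2 un ·: Tt
T/II-1 aff I-1×I-2: tt
T/II-2 un ·: TT|Tt
T/II-3 un I-1×I-2: TT|Tt
T/III-1 un II-2×II-1: Tt
T/III-2 un II-2×II-1: Tt
⇒ T over [I-1,I-2,II-1,II-2,II-3,III-1,III-2]: 4 consistent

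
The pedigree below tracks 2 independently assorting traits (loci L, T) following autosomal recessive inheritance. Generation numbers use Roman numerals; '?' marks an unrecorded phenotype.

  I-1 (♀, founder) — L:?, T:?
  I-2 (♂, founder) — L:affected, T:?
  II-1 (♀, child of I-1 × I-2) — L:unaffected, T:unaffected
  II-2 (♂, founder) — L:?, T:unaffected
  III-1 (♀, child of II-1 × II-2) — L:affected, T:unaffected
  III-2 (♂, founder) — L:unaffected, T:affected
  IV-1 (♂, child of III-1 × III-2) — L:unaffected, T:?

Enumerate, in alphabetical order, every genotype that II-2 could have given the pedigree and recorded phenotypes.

II-2 ∈ {Ll TT, Ll Tt, ll TT, ll Tt}

L/I-1 ? ·: LL|Ll
L/I-2 aff ·: ll
L/II-1 un I-1×I-2: Ll
L/II-2 ? ·: Ll|ll
L/III-1 aff II-1×II-2: ll
L/III-2 un ·: LL|Ll
L/IV-1 un III-1×III-2: Ll
⇒ L over [I-1,I-2,II-1,II-2,III-1,III-2,IV-1]: 8 consistent
T/I-1 ? ·: TT|Tt|tt
T/I-2 ? ·: TT|Tt|tt
T/II-1 un I-1×I-2: TT|Tt
T/II-2 un ·: TT|Tt
T/III-1 un II-1×II-2: TT|Tt
T/III-2 aff ·: tt
T/IV-1 ? III-1×III-2: Tt|tt
⇒ T over [I-1,I-2,II-1,II-2,III-1,III-2,IV-1]: 58 consistent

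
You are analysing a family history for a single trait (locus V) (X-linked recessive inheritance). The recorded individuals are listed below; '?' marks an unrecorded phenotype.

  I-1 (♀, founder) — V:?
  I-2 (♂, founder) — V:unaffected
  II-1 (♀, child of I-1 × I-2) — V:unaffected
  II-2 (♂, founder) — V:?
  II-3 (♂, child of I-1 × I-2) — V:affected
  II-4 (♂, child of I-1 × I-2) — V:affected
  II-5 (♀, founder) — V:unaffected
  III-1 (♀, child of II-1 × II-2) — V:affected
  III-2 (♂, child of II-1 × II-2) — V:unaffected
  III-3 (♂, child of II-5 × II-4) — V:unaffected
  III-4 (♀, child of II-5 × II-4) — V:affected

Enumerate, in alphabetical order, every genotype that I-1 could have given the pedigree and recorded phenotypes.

I-1 ∈ {X^VX^v, X^vX^v}

V/I-1 ? ·: X^VX^v|X^vX^v
V/I-2 un ·: X^VY
V/II-1 un I-1×I-2: X^VX^v
V/II-2 ? ·: X^vY
V/II-3 aff I-1×I-2: X^vY
V/II-4 aff I-1×I-2: X^vY
V/II-5 un ·: X^VX^v
V/III-1 aff II-1×II-2: X^vX^v
V/III-2 un II-1×II-2: X^VY
V/III-3 un II-5×II-4: X^VY
V/III-4 aff II-5×II-4: X^vX^v
⇒ V over [I-1,I-2,II-1,II-2,II-3,II-4,II-5,III-1,III-2,III-3,III-4]: 2 consistent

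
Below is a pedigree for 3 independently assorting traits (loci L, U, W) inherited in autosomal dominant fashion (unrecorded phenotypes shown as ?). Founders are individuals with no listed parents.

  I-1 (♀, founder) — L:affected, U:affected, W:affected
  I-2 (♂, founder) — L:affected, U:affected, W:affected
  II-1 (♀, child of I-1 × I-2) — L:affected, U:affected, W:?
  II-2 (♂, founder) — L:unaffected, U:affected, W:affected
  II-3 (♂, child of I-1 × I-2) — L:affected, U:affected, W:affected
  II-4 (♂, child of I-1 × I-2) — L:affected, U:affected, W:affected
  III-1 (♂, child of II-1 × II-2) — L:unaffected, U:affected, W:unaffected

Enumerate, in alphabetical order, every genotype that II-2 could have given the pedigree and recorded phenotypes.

L/I-1 aff ·: Ll|LL
L/I-2 aff ·: Ll|LL
L/II-1 aff I-1×I-2: Ll
L/II-2 un ·: ll
L/II-3 aff I-1×I-2: Ll|LL
L/II-4 aff I-1×I-2: Ll|LL
L/III-1 un II-1×II-2: ll
⇒ L over [I-1,I-2,II-1,II-2,II-3,II-4,III-1]: 12 consistent
U/I-1 aff ·: Uu|UU
U/I-2 aff ·: Uu|UU
U/II-1 aff I-1×I-2: Uu|UU
U/II-2 aff ·: Uu|UU
U/II-3 aff I-1×I-2: Uu|UU
U/II-4 aff I-1×I-2: Uu|UU
U/III-1 aff II-1×II-2: Uu|UU
⇒ U over [I-1,I-2,II-1,II-2,II-3,II-4,III-1]: 87 consistent
W/I-1 aff ·: Ww|WW
W/I-2 aff ·: Ww|WW
W/II-1 ? I-1×I-2: ww|Ww
W/II-2 aff ·: Ww
W/II-3 aff I-1×I-2: Ww|WW
W/II-4 aff I-1×I-2: Ww|WW
W/III-1 un II-1×II-2: ww
⇒ W over [I-1,I-2,II-1,II-2,II-3,II-4,III-1]: 16 consistent

II-2 ∈ {ll UU Ww, ll Uu Ww}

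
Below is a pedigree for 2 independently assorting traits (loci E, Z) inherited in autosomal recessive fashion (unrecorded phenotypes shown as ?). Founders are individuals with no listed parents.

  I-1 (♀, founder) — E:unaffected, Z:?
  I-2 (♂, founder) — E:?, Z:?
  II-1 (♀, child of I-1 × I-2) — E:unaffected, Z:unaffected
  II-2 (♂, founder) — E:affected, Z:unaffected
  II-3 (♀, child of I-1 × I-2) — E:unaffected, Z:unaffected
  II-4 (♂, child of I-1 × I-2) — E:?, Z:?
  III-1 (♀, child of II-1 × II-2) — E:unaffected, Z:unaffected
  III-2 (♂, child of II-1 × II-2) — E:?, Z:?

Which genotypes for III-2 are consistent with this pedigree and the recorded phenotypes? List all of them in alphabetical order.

E/I-1 un ·: EE|Ee
E/I-2 ? ·: EE|Ee|ee
E/II-1 un I-1×I-2: EE|Ee
E/II-2 aff ·: ee
E/II-3 un I-1×I-2: EE|Ee
E/II-4 ? I-1×I-2: EE|Ee|ee
E/III-1 un II-1×II-2: Ee
E/III-2 ? II-1×II-2: Ee|ee
⇒ E over [I-1,I-2,II-1,II-2,II-3,II-4,III-1,III-2]: 49 consistent
Z/I-1 ? ·: ZZ|Zz|zz
Z/I-2 ? ·: ZZ|Zz|zz
Z/II-1 un I-1×I-2: ZZ|Zz
Z/II-2 un ·: ZZ|Zz
Z/II-3 un I-1×I-2: ZZ|Zz
Z/II-4 ? I-1×I-2: ZZ|Zz|zz
Z/III-1 un II-1×II-2: ZZ|Zz
Z/III-2 ? II-1×II-2: ZZ|Zz|zz
⇒ Z over [I-1,I-2,II-1,II-2,II-3,II-4,III-1,III-2]: 275 consistent

III-2 ∈ {Ee ZZ, Ee Zz, Ee zz, ee ZZ, ee Zz, ee zz}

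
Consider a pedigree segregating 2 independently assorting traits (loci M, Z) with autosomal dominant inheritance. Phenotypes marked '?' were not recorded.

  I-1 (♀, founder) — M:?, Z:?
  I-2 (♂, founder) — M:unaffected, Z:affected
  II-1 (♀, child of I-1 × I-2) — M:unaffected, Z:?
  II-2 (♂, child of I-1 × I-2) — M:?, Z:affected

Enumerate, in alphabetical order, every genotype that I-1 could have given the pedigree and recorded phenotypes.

M/I-1 ? ·: mm|Mm
M/I-2 un ·: mm
M/II-1 un I-1×I-2: mm
M/II-2 ? I-1×I-2: mm|Mm
⇒ M over [I-1,I-2,II-1,II-2]: 3 consistent
Z/I-1 ? ·: zz|Zz|ZZ
Z/I-2 aff ·: Zz|ZZ
Z/II-1 ? I-1×I-2: zz|Zz|ZZ
Z/II-2 aff I-1×I-2: Zz|ZZ
⇒ Z over [I-1,I-2,II-1,II-2]: 18 consistent

I-1 ∈ {Mm ZZ, Mm Zz, Mm zz, mm ZZ, mm Zz, mm zz}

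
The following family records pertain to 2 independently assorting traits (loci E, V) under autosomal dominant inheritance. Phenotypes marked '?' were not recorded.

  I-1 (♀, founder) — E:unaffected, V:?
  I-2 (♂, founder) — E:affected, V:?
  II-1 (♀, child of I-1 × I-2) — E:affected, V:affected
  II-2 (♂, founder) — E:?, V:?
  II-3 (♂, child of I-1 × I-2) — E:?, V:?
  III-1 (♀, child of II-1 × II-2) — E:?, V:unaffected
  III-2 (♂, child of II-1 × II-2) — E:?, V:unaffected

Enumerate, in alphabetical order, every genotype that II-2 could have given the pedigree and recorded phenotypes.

II-2 ∈ {EE Vv, EE vv, Ee Vv, Ee vv, ee Vv, ee vv}

E/I-1 un ·: ee
E/I-2 aff ·: Ee|EE
E/II-1 aff I-1×I-2: Ee
E/II-2 ? ·: ee|Ee|EE
E/II-3 ? I-1×I-2: ee|Ee
E/III-1 ? II-1×II-2: ee|Ee|EE
E/III-2 ? II-1×II-2: ee|Ee|EE
⇒ E over [I-1,I-2,II-1,II-2,II-3,III-1,III-2]: 51 consistent
V/I-1 ? ·: vv|Vv|VV
V/I-2 ? ·: vv|Vv|VV
V/II-1 aff I-1×I-2: Vv
V/II-2 ? ·: vv|Vv
V/II-3 ? I-1×I-2: vv|Vv|VV
V/III-1 un II-1×II-2: vv
V/III-2 un II-1×II-2: vv
⇒ V over [I-1,I-2,II-1,II-2,II-3,III-1,III-2]: 26 consistent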